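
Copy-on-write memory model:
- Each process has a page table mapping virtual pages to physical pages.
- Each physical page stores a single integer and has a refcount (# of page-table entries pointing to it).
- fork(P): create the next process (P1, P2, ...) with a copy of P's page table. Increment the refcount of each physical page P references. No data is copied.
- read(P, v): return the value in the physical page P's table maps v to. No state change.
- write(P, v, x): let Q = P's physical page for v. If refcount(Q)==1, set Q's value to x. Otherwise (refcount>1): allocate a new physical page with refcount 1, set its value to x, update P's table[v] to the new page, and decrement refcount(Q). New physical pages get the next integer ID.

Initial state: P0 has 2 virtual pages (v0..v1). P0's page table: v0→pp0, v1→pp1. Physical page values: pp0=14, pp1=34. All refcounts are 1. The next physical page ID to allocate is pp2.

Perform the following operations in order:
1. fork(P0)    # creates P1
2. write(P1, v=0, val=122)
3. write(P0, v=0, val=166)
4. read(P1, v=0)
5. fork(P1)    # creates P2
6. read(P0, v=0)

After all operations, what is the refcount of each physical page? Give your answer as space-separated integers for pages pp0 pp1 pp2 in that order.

Answer: 1 3 2

Derivation:
Op 1: fork(P0) -> P1. 2 ppages; refcounts: pp0:2 pp1:2
Op 2: write(P1, v0, 122). refcount(pp0)=2>1 -> COPY to pp2. 3 ppages; refcounts: pp0:1 pp1:2 pp2:1
Op 3: write(P0, v0, 166). refcount(pp0)=1 -> write in place. 3 ppages; refcounts: pp0:1 pp1:2 pp2:1
Op 4: read(P1, v0) -> 122. No state change.
Op 5: fork(P1) -> P2. 3 ppages; refcounts: pp0:1 pp1:3 pp2:2
Op 6: read(P0, v0) -> 166. No state change.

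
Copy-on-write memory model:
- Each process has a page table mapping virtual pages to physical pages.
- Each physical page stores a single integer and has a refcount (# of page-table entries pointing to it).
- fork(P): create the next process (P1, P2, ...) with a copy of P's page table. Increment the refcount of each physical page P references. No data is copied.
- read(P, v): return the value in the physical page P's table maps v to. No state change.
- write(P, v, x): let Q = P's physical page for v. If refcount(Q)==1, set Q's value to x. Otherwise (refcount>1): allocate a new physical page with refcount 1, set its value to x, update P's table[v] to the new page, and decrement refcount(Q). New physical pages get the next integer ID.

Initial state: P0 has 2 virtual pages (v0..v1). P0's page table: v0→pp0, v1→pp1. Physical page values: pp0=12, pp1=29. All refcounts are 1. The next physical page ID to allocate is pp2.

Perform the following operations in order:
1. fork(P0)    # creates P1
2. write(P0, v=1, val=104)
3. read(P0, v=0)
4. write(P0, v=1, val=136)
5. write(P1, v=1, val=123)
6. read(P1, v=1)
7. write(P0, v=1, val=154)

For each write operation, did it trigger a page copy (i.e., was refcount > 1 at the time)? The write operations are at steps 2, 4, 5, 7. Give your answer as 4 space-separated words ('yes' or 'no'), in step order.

Op 1: fork(P0) -> P1. 2 ppages; refcounts: pp0:2 pp1:2
Op 2: write(P0, v1, 104). refcount(pp1)=2>1 -> COPY to pp2. 3 ppages; refcounts: pp0:2 pp1:1 pp2:1
Op 3: read(P0, v0) -> 12. No state change.
Op 4: write(P0, v1, 136). refcount(pp2)=1 -> write in place. 3 ppages; refcounts: pp0:2 pp1:1 pp2:1
Op 5: write(P1, v1, 123). refcount(pp1)=1 -> write in place. 3 ppages; refcounts: pp0:2 pp1:1 pp2:1
Op 6: read(P1, v1) -> 123. No state change.
Op 7: write(P0, v1, 154). refcount(pp2)=1 -> write in place. 3 ppages; refcounts: pp0:2 pp1:1 pp2:1

yes no no no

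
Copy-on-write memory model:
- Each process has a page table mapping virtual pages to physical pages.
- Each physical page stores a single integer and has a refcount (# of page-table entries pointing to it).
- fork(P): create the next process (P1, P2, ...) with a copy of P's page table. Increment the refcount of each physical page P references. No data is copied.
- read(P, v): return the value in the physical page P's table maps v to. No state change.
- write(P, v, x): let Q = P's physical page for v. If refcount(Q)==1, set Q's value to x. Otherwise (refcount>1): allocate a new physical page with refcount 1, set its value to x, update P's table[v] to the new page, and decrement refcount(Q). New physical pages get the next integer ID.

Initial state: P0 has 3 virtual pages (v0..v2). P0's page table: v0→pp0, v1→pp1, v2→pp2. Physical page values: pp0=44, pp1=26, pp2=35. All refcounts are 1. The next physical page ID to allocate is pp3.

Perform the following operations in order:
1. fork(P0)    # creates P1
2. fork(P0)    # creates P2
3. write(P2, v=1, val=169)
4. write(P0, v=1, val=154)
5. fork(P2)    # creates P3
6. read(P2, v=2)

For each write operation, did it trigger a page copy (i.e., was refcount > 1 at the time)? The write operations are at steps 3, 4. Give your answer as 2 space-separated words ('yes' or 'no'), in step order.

Op 1: fork(P0) -> P1. 3 ppages; refcounts: pp0:2 pp1:2 pp2:2
Op 2: fork(P0) -> P2. 3 ppages; refcounts: pp0:3 pp1:3 pp2:3
Op 3: write(P2, v1, 169). refcount(pp1)=3>1 -> COPY to pp3. 4 ppages; refcounts: pp0:3 pp1:2 pp2:3 pp3:1
Op 4: write(P0, v1, 154). refcount(pp1)=2>1 -> COPY to pp4. 5 ppages; refcounts: pp0:3 pp1:1 pp2:3 pp3:1 pp4:1
Op 5: fork(P2) -> P3. 5 ppages; refcounts: pp0:4 pp1:1 pp2:4 pp3:2 pp4:1
Op 6: read(P2, v2) -> 35. No state change.

yes yes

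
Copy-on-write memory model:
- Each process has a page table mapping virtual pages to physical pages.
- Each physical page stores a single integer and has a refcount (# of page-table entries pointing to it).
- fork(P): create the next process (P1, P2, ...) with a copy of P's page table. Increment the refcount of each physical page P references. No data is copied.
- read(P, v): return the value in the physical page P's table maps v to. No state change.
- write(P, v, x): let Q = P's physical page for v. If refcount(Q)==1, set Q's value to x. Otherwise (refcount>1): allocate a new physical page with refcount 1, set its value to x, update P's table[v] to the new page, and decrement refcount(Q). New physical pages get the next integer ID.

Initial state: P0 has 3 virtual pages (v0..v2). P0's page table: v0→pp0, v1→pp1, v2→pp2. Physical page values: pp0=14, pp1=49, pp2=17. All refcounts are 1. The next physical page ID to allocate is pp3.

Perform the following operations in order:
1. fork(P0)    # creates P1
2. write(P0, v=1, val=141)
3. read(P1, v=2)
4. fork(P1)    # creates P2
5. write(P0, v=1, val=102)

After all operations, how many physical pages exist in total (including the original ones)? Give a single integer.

Op 1: fork(P0) -> P1. 3 ppages; refcounts: pp0:2 pp1:2 pp2:2
Op 2: write(P0, v1, 141). refcount(pp1)=2>1 -> COPY to pp3. 4 ppages; refcounts: pp0:2 pp1:1 pp2:2 pp3:1
Op 3: read(P1, v2) -> 17. No state change.
Op 4: fork(P1) -> P2. 4 ppages; refcounts: pp0:3 pp1:2 pp2:3 pp3:1
Op 5: write(P0, v1, 102). refcount(pp3)=1 -> write in place. 4 ppages; refcounts: pp0:3 pp1:2 pp2:3 pp3:1

Answer: 4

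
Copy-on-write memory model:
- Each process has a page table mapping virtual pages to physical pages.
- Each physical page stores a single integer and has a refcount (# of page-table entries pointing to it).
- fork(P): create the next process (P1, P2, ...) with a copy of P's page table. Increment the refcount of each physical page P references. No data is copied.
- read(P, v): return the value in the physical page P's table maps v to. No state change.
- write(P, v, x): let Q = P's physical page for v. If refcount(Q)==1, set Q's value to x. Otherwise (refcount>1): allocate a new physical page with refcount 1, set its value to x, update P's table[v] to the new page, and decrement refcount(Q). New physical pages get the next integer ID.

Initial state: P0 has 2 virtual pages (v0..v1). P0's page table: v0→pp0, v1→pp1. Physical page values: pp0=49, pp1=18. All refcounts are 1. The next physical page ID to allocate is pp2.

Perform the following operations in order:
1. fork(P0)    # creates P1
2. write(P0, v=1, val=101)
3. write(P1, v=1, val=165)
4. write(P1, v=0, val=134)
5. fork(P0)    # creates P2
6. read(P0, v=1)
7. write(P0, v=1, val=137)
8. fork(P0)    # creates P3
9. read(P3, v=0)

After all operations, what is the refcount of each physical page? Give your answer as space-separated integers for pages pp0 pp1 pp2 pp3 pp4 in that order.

Answer: 3 1 1 1 2

Derivation:
Op 1: fork(P0) -> P1. 2 ppages; refcounts: pp0:2 pp1:2
Op 2: write(P0, v1, 101). refcount(pp1)=2>1 -> COPY to pp2. 3 ppages; refcounts: pp0:2 pp1:1 pp2:1
Op 3: write(P1, v1, 165). refcount(pp1)=1 -> write in place. 3 ppages; refcounts: pp0:2 pp1:1 pp2:1
Op 4: write(P1, v0, 134). refcount(pp0)=2>1 -> COPY to pp3. 4 ppages; refcounts: pp0:1 pp1:1 pp2:1 pp3:1
Op 5: fork(P0) -> P2. 4 ppages; refcounts: pp0:2 pp1:1 pp2:2 pp3:1
Op 6: read(P0, v1) -> 101. No state change.
Op 7: write(P0, v1, 137). refcount(pp2)=2>1 -> COPY to pp4. 5 ppages; refcounts: pp0:2 pp1:1 pp2:1 pp3:1 pp4:1
Op 8: fork(P0) -> P3. 5 ppages; refcounts: pp0:3 pp1:1 pp2:1 pp3:1 pp4:2
Op 9: read(P3, v0) -> 49. No state change.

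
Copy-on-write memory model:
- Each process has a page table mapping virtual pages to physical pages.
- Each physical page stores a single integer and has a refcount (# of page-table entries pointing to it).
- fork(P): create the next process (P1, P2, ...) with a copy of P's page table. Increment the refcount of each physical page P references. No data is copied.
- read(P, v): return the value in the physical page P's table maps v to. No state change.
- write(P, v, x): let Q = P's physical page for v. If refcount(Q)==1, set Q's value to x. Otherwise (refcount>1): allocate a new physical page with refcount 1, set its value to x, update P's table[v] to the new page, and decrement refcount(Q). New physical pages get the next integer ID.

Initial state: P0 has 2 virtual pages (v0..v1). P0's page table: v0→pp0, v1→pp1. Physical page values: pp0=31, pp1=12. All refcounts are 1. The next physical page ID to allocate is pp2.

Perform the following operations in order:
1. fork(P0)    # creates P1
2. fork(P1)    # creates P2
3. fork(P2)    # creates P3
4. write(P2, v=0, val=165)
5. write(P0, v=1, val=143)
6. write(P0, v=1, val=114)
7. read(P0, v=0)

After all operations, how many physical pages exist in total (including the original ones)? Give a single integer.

Op 1: fork(P0) -> P1. 2 ppages; refcounts: pp0:2 pp1:2
Op 2: fork(P1) -> P2. 2 ppages; refcounts: pp0:3 pp1:3
Op 3: fork(P2) -> P3. 2 ppages; refcounts: pp0:4 pp1:4
Op 4: write(P2, v0, 165). refcount(pp0)=4>1 -> COPY to pp2. 3 ppages; refcounts: pp0:3 pp1:4 pp2:1
Op 5: write(P0, v1, 143). refcount(pp1)=4>1 -> COPY to pp3. 4 ppages; refcounts: pp0:3 pp1:3 pp2:1 pp3:1
Op 6: write(P0, v1, 114). refcount(pp3)=1 -> write in place. 4 ppages; refcounts: pp0:3 pp1:3 pp2:1 pp3:1
Op 7: read(P0, v0) -> 31. No state change.

Answer: 4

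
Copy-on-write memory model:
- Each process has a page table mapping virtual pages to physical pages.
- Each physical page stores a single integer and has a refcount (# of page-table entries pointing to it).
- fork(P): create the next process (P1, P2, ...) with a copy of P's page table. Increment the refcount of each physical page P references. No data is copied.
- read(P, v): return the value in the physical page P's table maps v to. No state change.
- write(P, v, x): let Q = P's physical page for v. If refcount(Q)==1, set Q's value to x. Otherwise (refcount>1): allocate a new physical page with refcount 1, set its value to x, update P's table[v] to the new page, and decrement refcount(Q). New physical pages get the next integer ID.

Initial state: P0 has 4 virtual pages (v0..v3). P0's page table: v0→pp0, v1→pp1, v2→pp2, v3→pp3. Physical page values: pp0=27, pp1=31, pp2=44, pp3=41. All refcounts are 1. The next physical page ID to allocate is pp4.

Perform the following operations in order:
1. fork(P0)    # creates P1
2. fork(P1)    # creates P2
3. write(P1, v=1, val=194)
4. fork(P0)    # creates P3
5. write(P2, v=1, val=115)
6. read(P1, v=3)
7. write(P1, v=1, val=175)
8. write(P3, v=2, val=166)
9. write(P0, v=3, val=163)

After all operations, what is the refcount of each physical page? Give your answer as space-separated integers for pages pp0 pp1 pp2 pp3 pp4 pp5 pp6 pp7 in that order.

Answer: 4 2 3 3 1 1 1 1

Derivation:
Op 1: fork(P0) -> P1. 4 ppages; refcounts: pp0:2 pp1:2 pp2:2 pp3:2
Op 2: fork(P1) -> P2. 4 ppages; refcounts: pp0:3 pp1:3 pp2:3 pp3:3
Op 3: write(P1, v1, 194). refcount(pp1)=3>1 -> COPY to pp4. 5 ppages; refcounts: pp0:3 pp1:2 pp2:3 pp3:3 pp4:1
Op 4: fork(P0) -> P3. 5 ppages; refcounts: pp0:4 pp1:3 pp2:4 pp3:4 pp4:1
Op 5: write(P2, v1, 115). refcount(pp1)=3>1 -> COPY to pp5. 6 ppages; refcounts: pp0:4 pp1:2 pp2:4 pp3:4 pp4:1 pp5:1
Op 6: read(P1, v3) -> 41. No state change.
Op 7: write(P1, v1, 175). refcount(pp4)=1 -> write in place. 6 ppages; refcounts: pp0:4 pp1:2 pp2:4 pp3:4 pp4:1 pp5:1
Op 8: write(P3, v2, 166). refcount(pp2)=4>1 -> COPY to pp6. 7 ppages; refcounts: pp0:4 pp1:2 pp2:3 pp3:4 pp4:1 pp5:1 pp6:1
Op 9: write(P0, v3, 163). refcount(pp3)=4>1 -> COPY to pp7. 8 ppages; refcounts: pp0:4 pp1:2 pp2:3 pp3:3 pp4:1 pp5:1 pp6:1 pp7:1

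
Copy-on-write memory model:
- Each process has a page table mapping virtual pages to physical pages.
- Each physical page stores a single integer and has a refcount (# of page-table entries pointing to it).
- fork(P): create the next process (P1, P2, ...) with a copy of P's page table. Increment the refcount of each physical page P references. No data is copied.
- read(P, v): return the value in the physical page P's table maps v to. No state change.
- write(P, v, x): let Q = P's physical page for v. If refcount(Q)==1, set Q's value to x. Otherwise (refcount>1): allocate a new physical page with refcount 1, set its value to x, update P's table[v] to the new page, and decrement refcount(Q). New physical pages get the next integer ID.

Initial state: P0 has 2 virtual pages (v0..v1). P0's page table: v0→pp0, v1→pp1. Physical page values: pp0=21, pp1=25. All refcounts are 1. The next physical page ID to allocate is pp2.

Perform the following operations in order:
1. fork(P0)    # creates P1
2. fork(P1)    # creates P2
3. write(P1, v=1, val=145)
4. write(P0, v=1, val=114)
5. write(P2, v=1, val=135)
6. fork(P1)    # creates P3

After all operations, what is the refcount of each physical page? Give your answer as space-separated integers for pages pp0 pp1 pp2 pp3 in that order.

Answer: 4 1 2 1

Derivation:
Op 1: fork(P0) -> P1. 2 ppages; refcounts: pp0:2 pp1:2
Op 2: fork(P1) -> P2. 2 ppages; refcounts: pp0:3 pp1:3
Op 3: write(P1, v1, 145). refcount(pp1)=3>1 -> COPY to pp2. 3 ppages; refcounts: pp0:3 pp1:2 pp2:1
Op 4: write(P0, v1, 114). refcount(pp1)=2>1 -> COPY to pp3. 4 ppages; refcounts: pp0:3 pp1:1 pp2:1 pp3:1
Op 5: write(P2, v1, 135). refcount(pp1)=1 -> write in place. 4 ppages; refcounts: pp0:3 pp1:1 pp2:1 pp3:1
Op 6: fork(P1) -> P3. 4 ppages; refcounts: pp0:4 pp1:1 pp2:2 pp3:1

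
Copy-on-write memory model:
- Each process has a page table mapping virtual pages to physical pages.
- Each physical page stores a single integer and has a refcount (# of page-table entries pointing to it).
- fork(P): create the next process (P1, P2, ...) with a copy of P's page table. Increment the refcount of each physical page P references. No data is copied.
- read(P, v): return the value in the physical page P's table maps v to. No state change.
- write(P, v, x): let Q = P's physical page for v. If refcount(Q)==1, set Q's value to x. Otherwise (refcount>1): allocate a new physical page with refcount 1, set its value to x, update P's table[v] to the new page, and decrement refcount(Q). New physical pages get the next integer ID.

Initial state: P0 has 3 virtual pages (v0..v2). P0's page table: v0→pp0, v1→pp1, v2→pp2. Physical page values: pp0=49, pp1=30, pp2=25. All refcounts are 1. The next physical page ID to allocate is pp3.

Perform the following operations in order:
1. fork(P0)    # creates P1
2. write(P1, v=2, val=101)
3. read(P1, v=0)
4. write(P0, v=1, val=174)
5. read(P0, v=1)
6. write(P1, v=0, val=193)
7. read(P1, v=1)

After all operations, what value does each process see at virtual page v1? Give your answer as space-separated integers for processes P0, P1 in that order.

Answer: 174 30

Derivation:
Op 1: fork(P0) -> P1. 3 ppages; refcounts: pp0:2 pp1:2 pp2:2
Op 2: write(P1, v2, 101). refcount(pp2)=2>1 -> COPY to pp3. 4 ppages; refcounts: pp0:2 pp1:2 pp2:1 pp3:1
Op 3: read(P1, v0) -> 49. No state change.
Op 4: write(P0, v1, 174). refcount(pp1)=2>1 -> COPY to pp4. 5 ppages; refcounts: pp0:2 pp1:1 pp2:1 pp3:1 pp4:1
Op 5: read(P0, v1) -> 174. No state change.
Op 6: write(P1, v0, 193). refcount(pp0)=2>1 -> COPY to pp5. 6 ppages; refcounts: pp0:1 pp1:1 pp2:1 pp3:1 pp4:1 pp5:1
Op 7: read(P1, v1) -> 30. No state change.
P0: v1 -> pp4 = 174
P1: v1 -> pp1 = 30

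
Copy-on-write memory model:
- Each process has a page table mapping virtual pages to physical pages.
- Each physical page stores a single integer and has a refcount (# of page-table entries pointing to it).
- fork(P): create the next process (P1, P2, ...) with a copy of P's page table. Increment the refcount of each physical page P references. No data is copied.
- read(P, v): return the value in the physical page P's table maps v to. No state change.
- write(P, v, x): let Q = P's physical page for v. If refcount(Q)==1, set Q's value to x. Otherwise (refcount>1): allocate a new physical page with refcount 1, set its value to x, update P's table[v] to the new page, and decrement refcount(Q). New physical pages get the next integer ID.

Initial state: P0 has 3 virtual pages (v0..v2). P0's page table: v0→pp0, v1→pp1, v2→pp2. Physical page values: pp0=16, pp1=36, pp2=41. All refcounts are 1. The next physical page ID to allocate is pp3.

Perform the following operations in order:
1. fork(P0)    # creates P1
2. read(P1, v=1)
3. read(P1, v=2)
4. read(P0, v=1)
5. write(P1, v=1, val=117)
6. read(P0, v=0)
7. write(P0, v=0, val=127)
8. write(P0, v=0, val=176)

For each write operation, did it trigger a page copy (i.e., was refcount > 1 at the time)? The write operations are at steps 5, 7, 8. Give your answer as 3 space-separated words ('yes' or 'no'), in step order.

Op 1: fork(P0) -> P1. 3 ppages; refcounts: pp0:2 pp1:2 pp2:2
Op 2: read(P1, v1) -> 36. No state change.
Op 3: read(P1, v2) -> 41. No state change.
Op 4: read(P0, v1) -> 36. No state change.
Op 5: write(P1, v1, 117). refcount(pp1)=2>1 -> COPY to pp3. 4 ppages; refcounts: pp0:2 pp1:1 pp2:2 pp3:1
Op 6: read(P0, v0) -> 16. No state change.
Op 7: write(P0, v0, 127). refcount(pp0)=2>1 -> COPY to pp4. 5 ppages; refcounts: pp0:1 pp1:1 pp2:2 pp3:1 pp4:1
Op 8: write(P0, v0, 176). refcount(pp4)=1 -> write in place. 5 ppages; refcounts: pp0:1 pp1:1 pp2:2 pp3:1 pp4:1

yes yes no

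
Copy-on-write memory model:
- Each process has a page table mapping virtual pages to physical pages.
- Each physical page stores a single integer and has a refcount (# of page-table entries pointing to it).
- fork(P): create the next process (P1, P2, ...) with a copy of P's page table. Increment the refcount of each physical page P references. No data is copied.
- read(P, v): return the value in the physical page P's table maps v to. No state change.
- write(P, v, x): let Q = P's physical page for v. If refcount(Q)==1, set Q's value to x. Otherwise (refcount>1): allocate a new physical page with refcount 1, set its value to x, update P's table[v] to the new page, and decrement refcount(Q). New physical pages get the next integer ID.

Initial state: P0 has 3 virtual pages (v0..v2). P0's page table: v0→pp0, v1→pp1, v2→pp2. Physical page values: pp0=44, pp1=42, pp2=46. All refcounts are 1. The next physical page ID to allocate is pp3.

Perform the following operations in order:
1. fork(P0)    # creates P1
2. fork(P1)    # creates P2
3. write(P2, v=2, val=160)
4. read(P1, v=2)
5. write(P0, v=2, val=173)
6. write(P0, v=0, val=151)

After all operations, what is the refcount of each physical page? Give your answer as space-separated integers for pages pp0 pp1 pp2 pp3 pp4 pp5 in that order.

Answer: 2 3 1 1 1 1

Derivation:
Op 1: fork(P0) -> P1. 3 ppages; refcounts: pp0:2 pp1:2 pp2:2
Op 2: fork(P1) -> P2. 3 ppages; refcounts: pp0:3 pp1:3 pp2:3
Op 3: write(P2, v2, 160). refcount(pp2)=3>1 -> COPY to pp3. 4 ppages; refcounts: pp0:3 pp1:3 pp2:2 pp3:1
Op 4: read(P1, v2) -> 46. No state change.
Op 5: write(P0, v2, 173). refcount(pp2)=2>1 -> COPY to pp4. 5 ppages; refcounts: pp0:3 pp1:3 pp2:1 pp3:1 pp4:1
Op 6: write(P0, v0, 151). refcount(pp0)=3>1 -> COPY to pp5. 6 ppages; refcounts: pp0:2 pp1:3 pp2:1 pp3:1 pp4:1 pp5:1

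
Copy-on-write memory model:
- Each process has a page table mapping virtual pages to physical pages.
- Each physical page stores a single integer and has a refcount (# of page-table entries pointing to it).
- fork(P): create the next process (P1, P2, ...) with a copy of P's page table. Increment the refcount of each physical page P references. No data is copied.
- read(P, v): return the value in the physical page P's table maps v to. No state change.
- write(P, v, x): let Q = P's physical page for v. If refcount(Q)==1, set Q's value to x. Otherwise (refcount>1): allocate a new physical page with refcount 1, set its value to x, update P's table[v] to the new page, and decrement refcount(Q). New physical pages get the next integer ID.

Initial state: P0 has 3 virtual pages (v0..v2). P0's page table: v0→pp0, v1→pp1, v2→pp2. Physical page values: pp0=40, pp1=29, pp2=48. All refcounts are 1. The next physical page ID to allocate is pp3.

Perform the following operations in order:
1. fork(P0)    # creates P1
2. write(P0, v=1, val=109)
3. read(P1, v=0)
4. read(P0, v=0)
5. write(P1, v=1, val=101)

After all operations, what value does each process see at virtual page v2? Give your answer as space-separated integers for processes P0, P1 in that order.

Answer: 48 48

Derivation:
Op 1: fork(P0) -> P1. 3 ppages; refcounts: pp0:2 pp1:2 pp2:2
Op 2: write(P0, v1, 109). refcount(pp1)=2>1 -> COPY to pp3. 4 ppages; refcounts: pp0:2 pp1:1 pp2:2 pp3:1
Op 3: read(P1, v0) -> 40. No state change.
Op 4: read(P0, v0) -> 40. No state change.
Op 5: write(P1, v1, 101). refcount(pp1)=1 -> write in place. 4 ppages; refcounts: pp0:2 pp1:1 pp2:2 pp3:1
P0: v2 -> pp2 = 48
P1: v2 -> pp2 = 48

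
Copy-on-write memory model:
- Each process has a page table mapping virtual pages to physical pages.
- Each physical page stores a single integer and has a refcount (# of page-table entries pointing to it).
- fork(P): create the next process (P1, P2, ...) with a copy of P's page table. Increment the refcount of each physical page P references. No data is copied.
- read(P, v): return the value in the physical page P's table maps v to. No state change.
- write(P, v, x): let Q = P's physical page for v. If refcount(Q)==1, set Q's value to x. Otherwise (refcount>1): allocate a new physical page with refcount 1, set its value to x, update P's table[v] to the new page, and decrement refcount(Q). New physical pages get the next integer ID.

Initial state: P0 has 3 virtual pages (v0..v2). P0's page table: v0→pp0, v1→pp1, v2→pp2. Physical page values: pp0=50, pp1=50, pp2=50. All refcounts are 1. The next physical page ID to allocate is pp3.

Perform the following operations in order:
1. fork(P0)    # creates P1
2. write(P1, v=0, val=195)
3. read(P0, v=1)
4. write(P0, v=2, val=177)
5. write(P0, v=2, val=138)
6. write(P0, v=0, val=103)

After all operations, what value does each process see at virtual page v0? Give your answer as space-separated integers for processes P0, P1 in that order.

Op 1: fork(P0) -> P1. 3 ppages; refcounts: pp0:2 pp1:2 pp2:2
Op 2: write(P1, v0, 195). refcount(pp0)=2>1 -> COPY to pp3. 4 ppages; refcounts: pp0:1 pp1:2 pp2:2 pp3:1
Op 3: read(P0, v1) -> 50. No state change.
Op 4: write(P0, v2, 177). refcount(pp2)=2>1 -> COPY to pp4. 5 ppages; refcounts: pp0:1 pp1:2 pp2:1 pp3:1 pp4:1
Op 5: write(P0, v2, 138). refcount(pp4)=1 -> write in place. 5 ppages; refcounts: pp0:1 pp1:2 pp2:1 pp3:1 pp4:1
Op 6: write(P0, v0, 103). refcount(pp0)=1 -> write in place. 5 ppages; refcounts: pp0:1 pp1:2 pp2:1 pp3:1 pp4:1
P0: v0 -> pp0 = 103
P1: v0 -> pp3 = 195

Answer: 103 195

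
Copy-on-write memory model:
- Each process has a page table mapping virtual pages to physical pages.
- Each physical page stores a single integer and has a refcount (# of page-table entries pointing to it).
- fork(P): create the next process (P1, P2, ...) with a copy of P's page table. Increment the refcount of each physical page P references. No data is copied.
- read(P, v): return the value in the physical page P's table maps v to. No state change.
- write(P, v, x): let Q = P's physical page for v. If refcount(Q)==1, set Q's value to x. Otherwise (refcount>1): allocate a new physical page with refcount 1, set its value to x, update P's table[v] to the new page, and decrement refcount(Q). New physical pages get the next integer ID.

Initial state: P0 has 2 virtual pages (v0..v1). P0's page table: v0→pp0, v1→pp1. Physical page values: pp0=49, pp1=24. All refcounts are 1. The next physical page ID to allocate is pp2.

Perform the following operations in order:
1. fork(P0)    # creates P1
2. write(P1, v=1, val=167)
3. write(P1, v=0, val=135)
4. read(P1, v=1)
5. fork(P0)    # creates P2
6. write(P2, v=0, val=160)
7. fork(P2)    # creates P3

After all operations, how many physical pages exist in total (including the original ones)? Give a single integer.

Answer: 5

Derivation:
Op 1: fork(P0) -> P1. 2 ppages; refcounts: pp0:2 pp1:2
Op 2: write(P1, v1, 167). refcount(pp1)=2>1 -> COPY to pp2. 3 ppages; refcounts: pp0:2 pp1:1 pp2:1
Op 3: write(P1, v0, 135). refcount(pp0)=2>1 -> COPY to pp3. 4 ppages; refcounts: pp0:1 pp1:1 pp2:1 pp3:1
Op 4: read(P1, v1) -> 167. No state change.
Op 5: fork(P0) -> P2. 4 ppages; refcounts: pp0:2 pp1:2 pp2:1 pp3:1
Op 6: write(P2, v0, 160). refcount(pp0)=2>1 -> COPY to pp4. 5 ppages; refcounts: pp0:1 pp1:2 pp2:1 pp3:1 pp4:1
Op 7: fork(P2) -> P3. 5 ppages; refcounts: pp0:1 pp1:3 pp2:1 pp3:1 pp4:2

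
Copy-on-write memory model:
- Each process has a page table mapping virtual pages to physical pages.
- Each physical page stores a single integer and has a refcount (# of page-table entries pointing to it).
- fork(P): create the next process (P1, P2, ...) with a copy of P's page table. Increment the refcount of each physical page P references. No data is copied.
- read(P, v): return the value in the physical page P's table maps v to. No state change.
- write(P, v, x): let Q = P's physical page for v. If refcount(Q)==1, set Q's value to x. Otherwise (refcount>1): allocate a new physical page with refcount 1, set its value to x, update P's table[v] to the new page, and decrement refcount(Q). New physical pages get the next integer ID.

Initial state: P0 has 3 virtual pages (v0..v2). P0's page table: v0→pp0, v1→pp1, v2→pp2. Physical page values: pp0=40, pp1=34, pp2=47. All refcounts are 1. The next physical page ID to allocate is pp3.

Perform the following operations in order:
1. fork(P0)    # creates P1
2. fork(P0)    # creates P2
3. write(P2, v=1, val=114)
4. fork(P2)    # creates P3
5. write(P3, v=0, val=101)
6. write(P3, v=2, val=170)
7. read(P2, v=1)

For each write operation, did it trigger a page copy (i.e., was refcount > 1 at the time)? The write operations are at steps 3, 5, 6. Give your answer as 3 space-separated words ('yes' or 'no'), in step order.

Op 1: fork(P0) -> P1. 3 ppages; refcounts: pp0:2 pp1:2 pp2:2
Op 2: fork(P0) -> P2. 3 ppages; refcounts: pp0:3 pp1:3 pp2:3
Op 3: write(P2, v1, 114). refcount(pp1)=3>1 -> COPY to pp3. 4 ppages; refcounts: pp0:3 pp1:2 pp2:3 pp3:1
Op 4: fork(P2) -> P3. 4 ppages; refcounts: pp0:4 pp1:2 pp2:4 pp3:2
Op 5: write(P3, v0, 101). refcount(pp0)=4>1 -> COPY to pp4. 5 ppages; refcounts: pp0:3 pp1:2 pp2:4 pp3:2 pp4:1
Op 6: write(P3, v2, 170). refcount(pp2)=4>1 -> COPY to pp5. 6 ppages; refcounts: pp0:3 pp1:2 pp2:3 pp3:2 pp4:1 pp5:1
Op 7: read(P2, v1) -> 114. No state change.

yes yes yes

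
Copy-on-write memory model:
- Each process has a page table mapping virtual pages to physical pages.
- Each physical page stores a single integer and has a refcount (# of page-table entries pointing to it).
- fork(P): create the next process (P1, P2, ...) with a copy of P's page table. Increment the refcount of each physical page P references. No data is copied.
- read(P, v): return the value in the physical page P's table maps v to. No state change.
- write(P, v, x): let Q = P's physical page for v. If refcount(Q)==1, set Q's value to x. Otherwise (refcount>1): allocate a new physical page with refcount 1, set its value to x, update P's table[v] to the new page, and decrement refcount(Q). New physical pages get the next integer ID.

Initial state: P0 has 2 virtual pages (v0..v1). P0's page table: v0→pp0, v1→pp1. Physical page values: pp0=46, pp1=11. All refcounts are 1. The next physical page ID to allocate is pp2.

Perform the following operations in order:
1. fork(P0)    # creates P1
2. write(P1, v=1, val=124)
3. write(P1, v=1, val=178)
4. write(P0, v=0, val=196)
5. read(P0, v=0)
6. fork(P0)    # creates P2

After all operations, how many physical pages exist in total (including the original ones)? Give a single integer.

Op 1: fork(P0) -> P1. 2 ppages; refcounts: pp0:2 pp1:2
Op 2: write(P1, v1, 124). refcount(pp1)=2>1 -> COPY to pp2. 3 ppages; refcounts: pp0:2 pp1:1 pp2:1
Op 3: write(P1, v1, 178). refcount(pp2)=1 -> write in place. 3 ppages; refcounts: pp0:2 pp1:1 pp2:1
Op 4: write(P0, v0, 196). refcount(pp0)=2>1 -> COPY to pp3. 4 ppages; refcounts: pp0:1 pp1:1 pp2:1 pp3:1
Op 5: read(P0, v0) -> 196. No state change.
Op 6: fork(P0) -> P2. 4 ppages; refcounts: pp0:1 pp1:2 pp2:1 pp3:2

Answer: 4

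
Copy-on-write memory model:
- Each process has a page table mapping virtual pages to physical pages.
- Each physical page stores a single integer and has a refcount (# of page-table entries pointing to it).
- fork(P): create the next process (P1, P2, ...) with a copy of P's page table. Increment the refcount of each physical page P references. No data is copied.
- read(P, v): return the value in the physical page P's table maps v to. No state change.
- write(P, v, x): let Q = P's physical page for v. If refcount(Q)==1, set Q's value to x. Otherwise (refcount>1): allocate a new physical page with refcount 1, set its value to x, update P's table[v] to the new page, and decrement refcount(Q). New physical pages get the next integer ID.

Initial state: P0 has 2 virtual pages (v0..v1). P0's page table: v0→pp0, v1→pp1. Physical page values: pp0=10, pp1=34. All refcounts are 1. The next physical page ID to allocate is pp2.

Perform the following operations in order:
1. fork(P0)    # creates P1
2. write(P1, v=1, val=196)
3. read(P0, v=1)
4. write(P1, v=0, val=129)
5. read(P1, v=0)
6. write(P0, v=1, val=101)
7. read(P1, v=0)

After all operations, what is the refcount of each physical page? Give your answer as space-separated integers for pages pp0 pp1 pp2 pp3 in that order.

Answer: 1 1 1 1

Derivation:
Op 1: fork(P0) -> P1. 2 ppages; refcounts: pp0:2 pp1:2
Op 2: write(P1, v1, 196). refcount(pp1)=2>1 -> COPY to pp2. 3 ppages; refcounts: pp0:2 pp1:1 pp2:1
Op 3: read(P0, v1) -> 34. No state change.
Op 4: write(P1, v0, 129). refcount(pp0)=2>1 -> COPY to pp3. 4 ppages; refcounts: pp0:1 pp1:1 pp2:1 pp3:1
Op 5: read(P1, v0) -> 129. No state change.
Op 6: write(P0, v1, 101). refcount(pp1)=1 -> write in place. 4 ppages; refcounts: pp0:1 pp1:1 pp2:1 pp3:1
Op 7: read(P1, v0) -> 129. No state change.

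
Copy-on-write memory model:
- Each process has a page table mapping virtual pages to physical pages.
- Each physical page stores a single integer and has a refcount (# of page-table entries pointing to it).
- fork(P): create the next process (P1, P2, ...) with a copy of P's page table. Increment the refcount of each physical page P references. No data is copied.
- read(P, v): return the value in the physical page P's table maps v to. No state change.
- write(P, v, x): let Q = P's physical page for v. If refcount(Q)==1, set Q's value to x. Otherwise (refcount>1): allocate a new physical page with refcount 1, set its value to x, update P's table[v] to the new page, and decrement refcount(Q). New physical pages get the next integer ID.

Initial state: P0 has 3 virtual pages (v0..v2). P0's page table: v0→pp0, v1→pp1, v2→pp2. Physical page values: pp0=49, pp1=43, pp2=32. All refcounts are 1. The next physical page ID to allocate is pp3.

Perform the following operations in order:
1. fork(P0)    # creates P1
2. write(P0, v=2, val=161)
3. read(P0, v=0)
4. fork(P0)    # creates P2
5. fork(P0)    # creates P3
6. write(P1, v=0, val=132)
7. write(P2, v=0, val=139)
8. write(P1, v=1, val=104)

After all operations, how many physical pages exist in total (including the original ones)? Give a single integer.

Answer: 7

Derivation:
Op 1: fork(P0) -> P1. 3 ppages; refcounts: pp0:2 pp1:2 pp2:2
Op 2: write(P0, v2, 161). refcount(pp2)=2>1 -> COPY to pp3. 4 ppages; refcounts: pp0:2 pp1:2 pp2:1 pp3:1
Op 3: read(P0, v0) -> 49. No state change.
Op 4: fork(P0) -> P2. 4 ppages; refcounts: pp0:3 pp1:3 pp2:1 pp3:2
Op 5: fork(P0) -> P3. 4 ppages; refcounts: pp0:4 pp1:4 pp2:1 pp3:3
Op 6: write(P1, v0, 132). refcount(pp0)=4>1 -> COPY to pp4. 5 ppages; refcounts: pp0:3 pp1:4 pp2:1 pp3:3 pp4:1
Op 7: write(P2, v0, 139). refcount(pp0)=3>1 -> COPY to pp5. 6 ppages; refcounts: pp0:2 pp1:4 pp2:1 pp3:3 pp4:1 pp5:1
Op 8: write(P1, v1, 104). refcount(pp1)=4>1 -> COPY to pp6. 7 ppages; refcounts: pp0:2 pp1:3 pp2:1 pp3:3 pp4:1 pp5:1 pp6:1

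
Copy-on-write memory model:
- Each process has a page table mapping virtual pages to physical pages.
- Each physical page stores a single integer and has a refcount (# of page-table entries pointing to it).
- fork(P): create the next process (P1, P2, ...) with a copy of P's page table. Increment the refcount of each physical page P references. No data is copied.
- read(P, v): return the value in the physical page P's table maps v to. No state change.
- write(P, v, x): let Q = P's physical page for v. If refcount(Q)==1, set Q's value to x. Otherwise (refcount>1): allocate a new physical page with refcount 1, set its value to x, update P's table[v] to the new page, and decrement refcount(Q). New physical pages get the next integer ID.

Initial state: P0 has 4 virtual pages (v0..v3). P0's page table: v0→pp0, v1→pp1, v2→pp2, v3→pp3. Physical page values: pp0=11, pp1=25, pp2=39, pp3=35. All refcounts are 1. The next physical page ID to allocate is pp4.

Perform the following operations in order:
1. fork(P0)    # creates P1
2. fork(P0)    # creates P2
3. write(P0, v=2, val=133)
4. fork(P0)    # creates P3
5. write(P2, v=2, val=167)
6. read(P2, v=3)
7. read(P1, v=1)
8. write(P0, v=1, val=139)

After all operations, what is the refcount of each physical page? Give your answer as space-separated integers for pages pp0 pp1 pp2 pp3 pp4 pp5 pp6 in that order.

Answer: 4 3 1 4 2 1 1

Derivation:
Op 1: fork(P0) -> P1. 4 ppages; refcounts: pp0:2 pp1:2 pp2:2 pp3:2
Op 2: fork(P0) -> P2. 4 ppages; refcounts: pp0:3 pp1:3 pp2:3 pp3:3
Op 3: write(P0, v2, 133). refcount(pp2)=3>1 -> COPY to pp4. 5 ppages; refcounts: pp0:3 pp1:3 pp2:2 pp3:3 pp4:1
Op 4: fork(P0) -> P3. 5 ppages; refcounts: pp0:4 pp1:4 pp2:2 pp3:4 pp4:2
Op 5: write(P2, v2, 167). refcount(pp2)=2>1 -> COPY to pp5. 6 ppages; refcounts: pp0:4 pp1:4 pp2:1 pp3:4 pp4:2 pp5:1
Op 6: read(P2, v3) -> 35. No state change.
Op 7: read(P1, v1) -> 25. No state change.
Op 8: write(P0, v1, 139). refcount(pp1)=4>1 -> COPY to pp6. 7 ppages; refcounts: pp0:4 pp1:3 pp2:1 pp3:4 pp4:2 pp5:1 pp6:1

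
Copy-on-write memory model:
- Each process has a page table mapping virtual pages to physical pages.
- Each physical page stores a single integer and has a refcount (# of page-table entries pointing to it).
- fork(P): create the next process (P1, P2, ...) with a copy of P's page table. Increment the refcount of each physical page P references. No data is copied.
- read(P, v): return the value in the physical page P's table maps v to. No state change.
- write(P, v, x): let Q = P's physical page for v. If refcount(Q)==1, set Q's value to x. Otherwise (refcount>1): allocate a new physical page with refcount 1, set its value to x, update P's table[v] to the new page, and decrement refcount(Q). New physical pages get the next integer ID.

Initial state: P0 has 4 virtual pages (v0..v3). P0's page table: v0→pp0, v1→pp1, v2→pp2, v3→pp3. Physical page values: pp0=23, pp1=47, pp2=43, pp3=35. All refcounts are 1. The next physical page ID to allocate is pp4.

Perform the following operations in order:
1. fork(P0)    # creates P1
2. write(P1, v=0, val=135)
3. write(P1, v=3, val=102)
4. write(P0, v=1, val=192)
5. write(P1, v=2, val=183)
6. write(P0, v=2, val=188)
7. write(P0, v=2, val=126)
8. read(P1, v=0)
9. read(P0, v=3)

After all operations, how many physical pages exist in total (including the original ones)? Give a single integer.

Answer: 8

Derivation:
Op 1: fork(P0) -> P1. 4 ppages; refcounts: pp0:2 pp1:2 pp2:2 pp3:2
Op 2: write(P1, v0, 135). refcount(pp0)=2>1 -> COPY to pp4. 5 ppages; refcounts: pp0:1 pp1:2 pp2:2 pp3:2 pp4:1
Op 3: write(P1, v3, 102). refcount(pp3)=2>1 -> COPY to pp5. 6 ppages; refcounts: pp0:1 pp1:2 pp2:2 pp3:1 pp4:1 pp5:1
Op 4: write(P0, v1, 192). refcount(pp1)=2>1 -> COPY to pp6. 7 ppages; refcounts: pp0:1 pp1:1 pp2:2 pp3:1 pp4:1 pp5:1 pp6:1
Op 5: write(P1, v2, 183). refcount(pp2)=2>1 -> COPY to pp7. 8 ppages; refcounts: pp0:1 pp1:1 pp2:1 pp3:1 pp4:1 pp5:1 pp6:1 pp7:1
Op 6: write(P0, v2, 188). refcount(pp2)=1 -> write in place. 8 ppages; refcounts: pp0:1 pp1:1 pp2:1 pp3:1 pp4:1 pp5:1 pp6:1 pp7:1
Op 7: write(P0, v2, 126). refcount(pp2)=1 -> write in place. 8 ppages; refcounts: pp0:1 pp1:1 pp2:1 pp3:1 pp4:1 pp5:1 pp6:1 pp7:1
Op 8: read(P1, v0) -> 135. No state change.
Op 9: read(P0, v3) -> 35. No state change.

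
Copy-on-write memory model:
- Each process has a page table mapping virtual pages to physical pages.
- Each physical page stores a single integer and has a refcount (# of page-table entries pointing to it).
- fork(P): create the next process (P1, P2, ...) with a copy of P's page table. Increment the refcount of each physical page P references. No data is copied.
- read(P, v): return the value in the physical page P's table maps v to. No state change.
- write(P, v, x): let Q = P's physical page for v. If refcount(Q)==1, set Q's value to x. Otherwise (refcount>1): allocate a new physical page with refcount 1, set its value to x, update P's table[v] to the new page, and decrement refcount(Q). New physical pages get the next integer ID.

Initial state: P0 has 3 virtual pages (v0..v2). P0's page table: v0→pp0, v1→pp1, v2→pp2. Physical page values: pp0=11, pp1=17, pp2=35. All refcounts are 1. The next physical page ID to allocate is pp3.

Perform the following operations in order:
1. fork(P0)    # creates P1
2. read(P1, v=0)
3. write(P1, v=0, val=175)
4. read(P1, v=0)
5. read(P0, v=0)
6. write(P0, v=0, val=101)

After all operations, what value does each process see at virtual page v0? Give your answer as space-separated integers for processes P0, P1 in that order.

Answer: 101 175

Derivation:
Op 1: fork(P0) -> P1. 3 ppages; refcounts: pp0:2 pp1:2 pp2:2
Op 2: read(P1, v0) -> 11. No state change.
Op 3: write(P1, v0, 175). refcount(pp0)=2>1 -> COPY to pp3. 4 ppages; refcounts: pp0:1 pp1:2 pp2:2 pp3:1
Op 4: read(P1, v0) -> 175. No state change.
Op 5: read(P0, v0) -> 11. No state change.
Op 6: write(P0, v0, 101). refcount(pp0)=1 -> write in place. 4 ppages; refcounts: pp0:1 pp1:2 pp2:2 pp3:1
P0: v0 -> pp0 = 101
P1: v0 -> pp3 = 175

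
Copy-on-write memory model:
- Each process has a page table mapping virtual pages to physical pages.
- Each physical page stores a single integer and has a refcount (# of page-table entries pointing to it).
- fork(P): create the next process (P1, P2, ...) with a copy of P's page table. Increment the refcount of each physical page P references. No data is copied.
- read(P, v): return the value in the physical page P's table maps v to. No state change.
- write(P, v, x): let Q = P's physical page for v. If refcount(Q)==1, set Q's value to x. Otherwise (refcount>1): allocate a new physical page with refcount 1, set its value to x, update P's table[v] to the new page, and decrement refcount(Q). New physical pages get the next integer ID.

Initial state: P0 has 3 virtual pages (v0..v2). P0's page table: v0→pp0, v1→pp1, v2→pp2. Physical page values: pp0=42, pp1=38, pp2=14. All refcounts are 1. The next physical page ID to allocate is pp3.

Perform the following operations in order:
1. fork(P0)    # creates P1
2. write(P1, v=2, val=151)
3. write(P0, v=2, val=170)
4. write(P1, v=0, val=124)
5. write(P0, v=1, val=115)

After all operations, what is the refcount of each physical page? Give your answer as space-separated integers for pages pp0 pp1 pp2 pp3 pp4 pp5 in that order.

Answer: 1 1 1 1 1 1

Derivation:
Op 1: fork(P0) -> P1. 3 ppages; refcounts: pp0:2 pp1:2 pp2:2
Op 2: write(P1, v2, 151). refcount(pp2)=2>1 -> COPY to pp3. 4 ppages; refcounts: pp0:2 pp1:2 pp2:1 pp3:1
Op 3: write(P0, v2, 170). refcount(pp2)=1 -> write in place. 4 ppages; refcounts: pp0:2 pp1:2 pp2:1 pp3:1
Op 4: write(P1, v0, 124). refcount(pp0)=2>1 -> COPY to pp4. 5 ppages; refcounts: pp0:1 pp1:2 pp2:1 pp3:1 pp4:1
Op 5: write(P0, v1, 115). refcount(pp1)=2>1 -> COPY to pp5. 6 ppages; refcounts: pp0:1 pp1:1 pp2:1 pp3:1 pp4:1 pp5:1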